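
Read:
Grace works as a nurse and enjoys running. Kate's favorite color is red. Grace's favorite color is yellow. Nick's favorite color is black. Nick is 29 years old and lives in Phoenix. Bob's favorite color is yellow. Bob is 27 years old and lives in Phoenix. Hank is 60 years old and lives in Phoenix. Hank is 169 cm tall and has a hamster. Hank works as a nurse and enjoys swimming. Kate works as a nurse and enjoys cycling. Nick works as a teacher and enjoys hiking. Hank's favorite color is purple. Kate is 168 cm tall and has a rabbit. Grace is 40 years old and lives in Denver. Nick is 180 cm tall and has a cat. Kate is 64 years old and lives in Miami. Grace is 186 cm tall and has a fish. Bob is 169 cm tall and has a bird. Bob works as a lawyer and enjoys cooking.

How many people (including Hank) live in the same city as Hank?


Hank lives in Phoenix. Count = 3

3


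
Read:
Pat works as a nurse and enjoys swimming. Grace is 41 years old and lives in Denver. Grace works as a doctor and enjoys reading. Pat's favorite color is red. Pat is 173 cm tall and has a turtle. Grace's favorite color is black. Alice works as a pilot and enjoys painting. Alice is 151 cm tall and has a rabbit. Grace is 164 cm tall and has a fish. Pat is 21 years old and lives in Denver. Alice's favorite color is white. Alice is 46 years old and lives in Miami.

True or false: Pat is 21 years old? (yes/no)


Pat is actually 21. yes

yes


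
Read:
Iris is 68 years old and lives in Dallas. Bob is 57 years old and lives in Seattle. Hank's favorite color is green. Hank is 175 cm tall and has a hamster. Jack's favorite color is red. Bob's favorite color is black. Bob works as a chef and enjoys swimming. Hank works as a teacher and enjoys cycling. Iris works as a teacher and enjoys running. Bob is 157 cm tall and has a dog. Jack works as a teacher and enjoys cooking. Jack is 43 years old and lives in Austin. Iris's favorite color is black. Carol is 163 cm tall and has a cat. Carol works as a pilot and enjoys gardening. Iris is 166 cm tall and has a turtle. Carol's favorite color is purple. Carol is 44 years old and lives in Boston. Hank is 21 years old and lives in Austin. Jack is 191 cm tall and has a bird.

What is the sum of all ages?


43+57+44+68+21 = 233

233


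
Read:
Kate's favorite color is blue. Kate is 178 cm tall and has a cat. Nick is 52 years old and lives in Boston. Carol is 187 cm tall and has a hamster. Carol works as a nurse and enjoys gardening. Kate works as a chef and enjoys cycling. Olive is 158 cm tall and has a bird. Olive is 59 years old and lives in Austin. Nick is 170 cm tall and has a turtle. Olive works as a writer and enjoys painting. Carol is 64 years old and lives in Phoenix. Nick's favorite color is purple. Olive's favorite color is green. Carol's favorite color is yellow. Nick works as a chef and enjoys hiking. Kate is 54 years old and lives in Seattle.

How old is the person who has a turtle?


Person with turtle is Nick, age 52

52


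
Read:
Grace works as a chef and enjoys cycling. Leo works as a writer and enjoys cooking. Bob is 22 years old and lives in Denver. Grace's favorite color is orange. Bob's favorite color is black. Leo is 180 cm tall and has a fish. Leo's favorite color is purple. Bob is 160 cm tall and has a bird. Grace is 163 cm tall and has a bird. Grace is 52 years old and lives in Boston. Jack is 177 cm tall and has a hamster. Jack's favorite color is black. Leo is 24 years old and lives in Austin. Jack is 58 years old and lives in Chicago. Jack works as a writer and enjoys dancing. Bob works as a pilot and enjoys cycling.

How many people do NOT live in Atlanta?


Not in Atlanta: 4

4


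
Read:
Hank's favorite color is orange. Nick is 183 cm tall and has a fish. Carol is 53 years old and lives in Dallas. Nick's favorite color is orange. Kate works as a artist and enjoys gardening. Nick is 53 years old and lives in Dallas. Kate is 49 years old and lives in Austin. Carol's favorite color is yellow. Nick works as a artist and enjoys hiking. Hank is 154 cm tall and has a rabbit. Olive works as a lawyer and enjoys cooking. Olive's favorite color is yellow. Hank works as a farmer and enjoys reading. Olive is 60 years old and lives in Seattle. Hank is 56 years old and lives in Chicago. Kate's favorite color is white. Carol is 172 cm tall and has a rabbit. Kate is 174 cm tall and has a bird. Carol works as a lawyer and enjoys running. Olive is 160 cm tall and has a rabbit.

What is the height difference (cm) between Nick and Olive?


|183 - 160| = 23

23


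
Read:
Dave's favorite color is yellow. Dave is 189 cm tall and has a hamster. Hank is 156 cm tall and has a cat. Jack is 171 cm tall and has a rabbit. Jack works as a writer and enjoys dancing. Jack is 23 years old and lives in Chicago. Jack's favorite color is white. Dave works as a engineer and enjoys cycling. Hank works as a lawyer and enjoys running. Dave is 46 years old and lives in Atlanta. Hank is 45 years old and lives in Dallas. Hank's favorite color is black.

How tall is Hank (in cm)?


Hank is 156 cm tall

156


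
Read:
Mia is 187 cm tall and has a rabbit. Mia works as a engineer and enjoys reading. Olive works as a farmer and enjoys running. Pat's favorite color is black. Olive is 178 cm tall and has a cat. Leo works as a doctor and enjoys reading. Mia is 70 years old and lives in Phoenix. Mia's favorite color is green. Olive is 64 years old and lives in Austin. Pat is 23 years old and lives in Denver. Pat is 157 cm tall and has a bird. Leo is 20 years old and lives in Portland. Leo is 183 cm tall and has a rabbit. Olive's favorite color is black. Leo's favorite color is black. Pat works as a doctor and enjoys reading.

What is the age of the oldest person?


Oldest: Mia at 70

70


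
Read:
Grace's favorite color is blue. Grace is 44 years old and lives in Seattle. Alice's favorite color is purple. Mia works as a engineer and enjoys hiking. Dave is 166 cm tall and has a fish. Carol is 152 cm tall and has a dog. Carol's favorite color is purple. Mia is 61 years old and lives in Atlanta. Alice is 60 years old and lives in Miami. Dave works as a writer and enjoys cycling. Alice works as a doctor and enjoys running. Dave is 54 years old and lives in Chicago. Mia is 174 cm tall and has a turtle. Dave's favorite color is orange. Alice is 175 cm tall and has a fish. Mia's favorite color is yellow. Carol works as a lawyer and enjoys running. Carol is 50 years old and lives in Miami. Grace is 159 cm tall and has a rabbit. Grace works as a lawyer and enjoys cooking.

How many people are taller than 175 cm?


Taller than 175: 0

0


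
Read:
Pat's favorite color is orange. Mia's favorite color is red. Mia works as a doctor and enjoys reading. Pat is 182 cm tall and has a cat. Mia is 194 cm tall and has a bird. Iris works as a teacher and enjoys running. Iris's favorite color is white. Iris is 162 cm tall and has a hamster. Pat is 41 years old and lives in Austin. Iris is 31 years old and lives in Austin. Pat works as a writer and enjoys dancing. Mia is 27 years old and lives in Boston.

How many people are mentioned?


People: Iris, Pat, Mia. Count = 3

3


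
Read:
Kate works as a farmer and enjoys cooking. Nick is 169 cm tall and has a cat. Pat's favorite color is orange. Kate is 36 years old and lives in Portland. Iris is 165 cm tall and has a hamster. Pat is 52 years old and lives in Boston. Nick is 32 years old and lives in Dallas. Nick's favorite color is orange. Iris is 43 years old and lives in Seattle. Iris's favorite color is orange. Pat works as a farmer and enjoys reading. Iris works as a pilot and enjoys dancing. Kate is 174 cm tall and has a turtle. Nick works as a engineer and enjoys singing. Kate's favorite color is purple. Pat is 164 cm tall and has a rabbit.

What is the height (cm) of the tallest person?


Tallest: Kate at 174 cm

174


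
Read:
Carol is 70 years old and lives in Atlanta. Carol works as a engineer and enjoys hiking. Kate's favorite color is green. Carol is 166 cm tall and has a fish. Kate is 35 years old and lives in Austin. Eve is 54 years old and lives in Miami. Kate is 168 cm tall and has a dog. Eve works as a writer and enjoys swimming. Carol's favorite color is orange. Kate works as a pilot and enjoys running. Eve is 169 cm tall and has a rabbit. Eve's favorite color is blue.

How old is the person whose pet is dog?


Person with pet=dog is Kate, age 35

35


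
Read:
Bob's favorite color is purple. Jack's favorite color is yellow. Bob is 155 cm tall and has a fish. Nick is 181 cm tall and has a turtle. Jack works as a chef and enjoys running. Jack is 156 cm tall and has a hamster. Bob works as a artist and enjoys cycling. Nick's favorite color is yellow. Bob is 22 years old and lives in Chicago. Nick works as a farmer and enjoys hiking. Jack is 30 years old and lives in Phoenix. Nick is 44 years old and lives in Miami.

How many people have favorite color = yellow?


Count: 2

2


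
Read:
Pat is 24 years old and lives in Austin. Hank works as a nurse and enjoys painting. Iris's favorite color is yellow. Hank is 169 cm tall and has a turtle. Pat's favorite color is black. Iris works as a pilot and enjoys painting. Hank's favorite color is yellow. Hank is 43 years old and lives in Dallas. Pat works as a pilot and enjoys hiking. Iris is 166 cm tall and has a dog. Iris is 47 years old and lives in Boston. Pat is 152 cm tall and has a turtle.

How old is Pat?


Pat is 24 years old

24


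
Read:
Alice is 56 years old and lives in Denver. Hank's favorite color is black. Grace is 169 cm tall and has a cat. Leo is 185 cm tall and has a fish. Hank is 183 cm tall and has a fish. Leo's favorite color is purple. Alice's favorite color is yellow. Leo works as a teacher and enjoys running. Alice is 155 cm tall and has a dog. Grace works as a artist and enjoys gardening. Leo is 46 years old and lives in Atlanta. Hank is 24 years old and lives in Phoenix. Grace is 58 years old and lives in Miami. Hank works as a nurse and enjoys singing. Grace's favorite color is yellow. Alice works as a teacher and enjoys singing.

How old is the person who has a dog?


Person with dog is Alice, age 56

56


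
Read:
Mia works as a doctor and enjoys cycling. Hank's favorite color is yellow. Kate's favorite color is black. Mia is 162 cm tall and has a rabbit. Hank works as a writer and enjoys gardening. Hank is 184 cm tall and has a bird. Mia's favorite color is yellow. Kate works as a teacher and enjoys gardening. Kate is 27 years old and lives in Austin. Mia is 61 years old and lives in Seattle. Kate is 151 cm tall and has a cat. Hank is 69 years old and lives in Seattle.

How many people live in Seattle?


Count in Seattle: 2

2


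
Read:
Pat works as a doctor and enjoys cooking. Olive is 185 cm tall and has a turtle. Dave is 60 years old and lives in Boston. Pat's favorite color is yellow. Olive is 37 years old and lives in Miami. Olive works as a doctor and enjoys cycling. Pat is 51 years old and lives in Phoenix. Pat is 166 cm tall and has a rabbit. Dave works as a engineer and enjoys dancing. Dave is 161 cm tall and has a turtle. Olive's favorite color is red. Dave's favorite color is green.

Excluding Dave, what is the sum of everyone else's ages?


Sum (excluding Dave): 88

88


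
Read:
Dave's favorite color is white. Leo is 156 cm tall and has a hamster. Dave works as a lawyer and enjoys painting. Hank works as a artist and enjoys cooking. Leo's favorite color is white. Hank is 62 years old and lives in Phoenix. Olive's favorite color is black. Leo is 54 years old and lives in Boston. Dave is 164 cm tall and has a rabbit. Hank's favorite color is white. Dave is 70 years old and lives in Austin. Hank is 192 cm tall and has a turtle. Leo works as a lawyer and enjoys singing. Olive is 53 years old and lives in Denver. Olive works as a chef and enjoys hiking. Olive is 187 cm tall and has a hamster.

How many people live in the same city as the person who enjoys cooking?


Person with hobby cooking is Hank, city Phoenix. Count = 1

1


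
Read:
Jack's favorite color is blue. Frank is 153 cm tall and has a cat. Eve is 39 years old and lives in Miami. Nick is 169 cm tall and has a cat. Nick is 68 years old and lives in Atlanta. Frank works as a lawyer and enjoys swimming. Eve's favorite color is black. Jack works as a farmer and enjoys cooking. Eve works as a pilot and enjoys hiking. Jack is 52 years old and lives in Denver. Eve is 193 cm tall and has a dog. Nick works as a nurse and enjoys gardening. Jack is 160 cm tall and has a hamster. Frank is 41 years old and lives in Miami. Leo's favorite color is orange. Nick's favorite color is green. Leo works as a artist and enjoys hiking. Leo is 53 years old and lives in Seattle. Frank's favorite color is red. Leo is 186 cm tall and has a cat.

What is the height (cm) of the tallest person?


Tallest: Eve at 193 cm

193


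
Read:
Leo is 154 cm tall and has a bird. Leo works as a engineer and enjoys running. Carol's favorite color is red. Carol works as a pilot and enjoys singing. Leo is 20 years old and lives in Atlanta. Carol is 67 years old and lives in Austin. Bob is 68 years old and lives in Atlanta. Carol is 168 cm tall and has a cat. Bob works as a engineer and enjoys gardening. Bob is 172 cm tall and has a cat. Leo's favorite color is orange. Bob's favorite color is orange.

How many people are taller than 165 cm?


Taller than 165: 2

2


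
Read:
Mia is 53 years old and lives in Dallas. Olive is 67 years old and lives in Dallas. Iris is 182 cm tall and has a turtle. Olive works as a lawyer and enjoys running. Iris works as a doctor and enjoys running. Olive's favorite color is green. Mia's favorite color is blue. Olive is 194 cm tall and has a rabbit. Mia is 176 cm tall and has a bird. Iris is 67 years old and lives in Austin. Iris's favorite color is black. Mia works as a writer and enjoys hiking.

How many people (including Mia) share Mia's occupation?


Mia is a writer. Count = 1

1


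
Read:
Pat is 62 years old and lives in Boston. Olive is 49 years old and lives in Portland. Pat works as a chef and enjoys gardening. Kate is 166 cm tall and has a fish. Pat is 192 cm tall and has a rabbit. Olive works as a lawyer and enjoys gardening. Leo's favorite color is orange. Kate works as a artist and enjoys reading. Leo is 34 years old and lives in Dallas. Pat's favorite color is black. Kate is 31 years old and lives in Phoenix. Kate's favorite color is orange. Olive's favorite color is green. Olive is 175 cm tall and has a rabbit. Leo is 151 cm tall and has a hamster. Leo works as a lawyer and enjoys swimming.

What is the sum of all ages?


31+34+62+49 = 176

176


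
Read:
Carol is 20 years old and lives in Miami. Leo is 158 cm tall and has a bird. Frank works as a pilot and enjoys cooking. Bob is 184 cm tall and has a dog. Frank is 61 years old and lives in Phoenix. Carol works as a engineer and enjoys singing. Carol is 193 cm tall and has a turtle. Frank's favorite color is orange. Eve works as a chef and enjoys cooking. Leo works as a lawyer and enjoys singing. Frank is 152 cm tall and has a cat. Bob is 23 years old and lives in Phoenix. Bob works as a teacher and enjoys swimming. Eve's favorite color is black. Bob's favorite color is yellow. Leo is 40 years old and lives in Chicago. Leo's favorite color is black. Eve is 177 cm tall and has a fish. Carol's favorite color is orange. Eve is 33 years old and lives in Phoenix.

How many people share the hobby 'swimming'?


Count: 1

1


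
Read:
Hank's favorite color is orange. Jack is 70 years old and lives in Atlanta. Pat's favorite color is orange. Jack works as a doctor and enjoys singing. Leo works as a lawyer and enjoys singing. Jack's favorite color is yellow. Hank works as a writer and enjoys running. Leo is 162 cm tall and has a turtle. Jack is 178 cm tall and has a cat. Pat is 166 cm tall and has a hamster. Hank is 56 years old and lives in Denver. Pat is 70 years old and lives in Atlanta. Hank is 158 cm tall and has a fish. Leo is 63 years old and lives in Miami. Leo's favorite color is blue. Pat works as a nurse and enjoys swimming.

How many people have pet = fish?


Count: 1

1


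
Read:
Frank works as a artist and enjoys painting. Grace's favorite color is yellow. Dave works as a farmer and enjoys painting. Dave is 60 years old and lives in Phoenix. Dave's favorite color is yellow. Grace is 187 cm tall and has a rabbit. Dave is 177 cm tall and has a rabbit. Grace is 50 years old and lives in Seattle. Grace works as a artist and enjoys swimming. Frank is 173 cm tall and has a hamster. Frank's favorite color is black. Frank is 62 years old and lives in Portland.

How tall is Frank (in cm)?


Frank is 173 cm tall

173


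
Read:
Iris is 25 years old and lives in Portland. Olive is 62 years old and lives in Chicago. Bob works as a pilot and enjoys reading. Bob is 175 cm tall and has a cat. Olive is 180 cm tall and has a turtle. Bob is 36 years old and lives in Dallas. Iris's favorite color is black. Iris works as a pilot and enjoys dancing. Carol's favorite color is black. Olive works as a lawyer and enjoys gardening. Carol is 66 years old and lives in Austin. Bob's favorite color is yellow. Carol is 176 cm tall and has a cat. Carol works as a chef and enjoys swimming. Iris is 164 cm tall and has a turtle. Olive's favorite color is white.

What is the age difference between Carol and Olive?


|66 - 62| = 4

4


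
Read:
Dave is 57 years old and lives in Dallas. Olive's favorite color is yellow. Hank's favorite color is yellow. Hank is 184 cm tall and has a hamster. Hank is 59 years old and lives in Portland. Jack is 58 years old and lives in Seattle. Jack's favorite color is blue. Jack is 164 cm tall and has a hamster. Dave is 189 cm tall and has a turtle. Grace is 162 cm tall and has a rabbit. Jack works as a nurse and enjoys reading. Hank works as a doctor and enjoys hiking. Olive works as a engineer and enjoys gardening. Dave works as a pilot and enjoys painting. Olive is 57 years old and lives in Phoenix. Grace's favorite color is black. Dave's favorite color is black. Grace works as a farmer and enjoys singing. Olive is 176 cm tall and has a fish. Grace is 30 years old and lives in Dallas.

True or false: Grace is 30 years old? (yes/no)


Grace is actually 30. yes

yes


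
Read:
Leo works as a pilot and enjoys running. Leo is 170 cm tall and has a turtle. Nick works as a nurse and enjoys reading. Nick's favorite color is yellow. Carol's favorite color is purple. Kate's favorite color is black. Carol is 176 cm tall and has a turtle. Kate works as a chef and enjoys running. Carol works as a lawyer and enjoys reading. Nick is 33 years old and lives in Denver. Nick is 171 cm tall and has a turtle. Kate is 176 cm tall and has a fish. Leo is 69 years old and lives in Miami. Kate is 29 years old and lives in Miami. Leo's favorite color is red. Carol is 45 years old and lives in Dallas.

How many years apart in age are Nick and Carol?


33 vs 45, diff = 12

12


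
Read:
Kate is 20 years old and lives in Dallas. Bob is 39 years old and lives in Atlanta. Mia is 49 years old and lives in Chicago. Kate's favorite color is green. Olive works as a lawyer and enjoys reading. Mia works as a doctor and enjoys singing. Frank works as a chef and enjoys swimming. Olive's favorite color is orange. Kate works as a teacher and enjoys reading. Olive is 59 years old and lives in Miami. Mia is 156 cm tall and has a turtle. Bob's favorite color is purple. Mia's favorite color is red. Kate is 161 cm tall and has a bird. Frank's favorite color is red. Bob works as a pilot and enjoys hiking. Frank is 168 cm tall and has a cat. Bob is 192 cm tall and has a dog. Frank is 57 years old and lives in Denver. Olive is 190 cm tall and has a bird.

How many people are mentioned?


People: Kate, Bob, Frank, Mia, Olive. Count = 5

5


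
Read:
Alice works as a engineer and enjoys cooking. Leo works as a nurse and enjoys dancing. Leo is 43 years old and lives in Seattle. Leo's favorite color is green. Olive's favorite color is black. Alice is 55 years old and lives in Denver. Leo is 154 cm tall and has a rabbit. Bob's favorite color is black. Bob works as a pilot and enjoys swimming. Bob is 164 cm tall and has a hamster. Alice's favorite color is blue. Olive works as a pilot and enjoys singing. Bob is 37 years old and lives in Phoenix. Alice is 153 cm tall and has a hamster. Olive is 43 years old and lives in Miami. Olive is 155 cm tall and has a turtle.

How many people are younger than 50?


Filter: 3

3


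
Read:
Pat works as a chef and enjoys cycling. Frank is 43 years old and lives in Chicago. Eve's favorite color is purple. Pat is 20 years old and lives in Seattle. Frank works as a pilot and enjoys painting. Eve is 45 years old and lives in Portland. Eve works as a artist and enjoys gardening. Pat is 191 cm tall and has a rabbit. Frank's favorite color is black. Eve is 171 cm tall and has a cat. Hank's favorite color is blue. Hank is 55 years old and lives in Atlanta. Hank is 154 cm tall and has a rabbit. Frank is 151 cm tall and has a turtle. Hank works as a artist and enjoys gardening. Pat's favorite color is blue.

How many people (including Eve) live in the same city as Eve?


Eve lives in Portland. Count = 1

1


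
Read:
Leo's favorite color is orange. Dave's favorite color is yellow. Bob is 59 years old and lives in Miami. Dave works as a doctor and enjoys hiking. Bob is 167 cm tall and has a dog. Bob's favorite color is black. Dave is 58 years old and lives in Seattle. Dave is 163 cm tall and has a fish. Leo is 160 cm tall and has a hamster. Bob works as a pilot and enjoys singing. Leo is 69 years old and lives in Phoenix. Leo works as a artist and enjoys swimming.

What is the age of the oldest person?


Oldest: Leo at 69

69


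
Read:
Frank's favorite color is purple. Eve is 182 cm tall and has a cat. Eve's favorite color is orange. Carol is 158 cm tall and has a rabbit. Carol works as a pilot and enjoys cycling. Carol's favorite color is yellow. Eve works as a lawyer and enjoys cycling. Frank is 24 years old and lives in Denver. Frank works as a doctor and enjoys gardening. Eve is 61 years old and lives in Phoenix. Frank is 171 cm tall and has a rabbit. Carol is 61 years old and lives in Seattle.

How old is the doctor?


The doctor is Frank, age 24

24


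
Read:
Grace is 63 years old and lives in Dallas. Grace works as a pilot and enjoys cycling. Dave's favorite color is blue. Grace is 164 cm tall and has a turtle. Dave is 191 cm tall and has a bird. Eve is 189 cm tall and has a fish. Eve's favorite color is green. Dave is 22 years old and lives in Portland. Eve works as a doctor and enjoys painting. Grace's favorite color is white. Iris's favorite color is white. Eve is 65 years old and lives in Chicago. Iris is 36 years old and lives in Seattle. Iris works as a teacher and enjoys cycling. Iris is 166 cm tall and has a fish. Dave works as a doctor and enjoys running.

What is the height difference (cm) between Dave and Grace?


|191 - 164| = 27

27


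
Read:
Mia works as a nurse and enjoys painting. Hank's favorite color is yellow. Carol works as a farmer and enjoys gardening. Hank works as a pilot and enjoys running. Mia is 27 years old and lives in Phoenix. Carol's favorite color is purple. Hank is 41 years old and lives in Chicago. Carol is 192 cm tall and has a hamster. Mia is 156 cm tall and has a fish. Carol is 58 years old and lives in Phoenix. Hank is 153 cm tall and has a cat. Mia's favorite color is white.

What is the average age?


Sum=126, n=3, avg=42

42


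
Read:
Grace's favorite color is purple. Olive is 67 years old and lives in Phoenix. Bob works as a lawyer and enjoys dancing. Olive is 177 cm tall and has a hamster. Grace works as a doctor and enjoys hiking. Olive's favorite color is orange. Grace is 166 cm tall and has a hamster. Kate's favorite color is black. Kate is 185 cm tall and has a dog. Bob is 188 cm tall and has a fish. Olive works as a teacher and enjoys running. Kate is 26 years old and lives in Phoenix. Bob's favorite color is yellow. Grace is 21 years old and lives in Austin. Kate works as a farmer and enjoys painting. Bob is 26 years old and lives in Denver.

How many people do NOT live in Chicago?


Not in Chicago: 4

4


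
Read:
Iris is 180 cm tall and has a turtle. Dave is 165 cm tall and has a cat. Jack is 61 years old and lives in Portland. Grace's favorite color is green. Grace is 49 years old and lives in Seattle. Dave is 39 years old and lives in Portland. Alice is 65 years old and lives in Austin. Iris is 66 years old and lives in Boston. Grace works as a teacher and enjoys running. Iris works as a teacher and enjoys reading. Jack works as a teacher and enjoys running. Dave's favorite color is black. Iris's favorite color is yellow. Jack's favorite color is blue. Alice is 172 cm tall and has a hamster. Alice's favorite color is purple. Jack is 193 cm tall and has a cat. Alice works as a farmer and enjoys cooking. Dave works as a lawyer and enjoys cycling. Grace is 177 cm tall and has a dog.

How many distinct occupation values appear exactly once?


Unique occupation values: 2

2


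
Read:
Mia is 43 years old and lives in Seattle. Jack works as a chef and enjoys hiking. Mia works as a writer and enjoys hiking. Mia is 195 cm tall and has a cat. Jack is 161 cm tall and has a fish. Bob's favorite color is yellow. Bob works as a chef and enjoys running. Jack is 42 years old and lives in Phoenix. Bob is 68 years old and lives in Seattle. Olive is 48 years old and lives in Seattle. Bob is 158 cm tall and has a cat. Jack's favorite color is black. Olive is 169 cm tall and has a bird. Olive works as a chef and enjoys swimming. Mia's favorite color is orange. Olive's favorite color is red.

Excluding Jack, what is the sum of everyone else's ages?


Sum (excluding Jack): 159

159


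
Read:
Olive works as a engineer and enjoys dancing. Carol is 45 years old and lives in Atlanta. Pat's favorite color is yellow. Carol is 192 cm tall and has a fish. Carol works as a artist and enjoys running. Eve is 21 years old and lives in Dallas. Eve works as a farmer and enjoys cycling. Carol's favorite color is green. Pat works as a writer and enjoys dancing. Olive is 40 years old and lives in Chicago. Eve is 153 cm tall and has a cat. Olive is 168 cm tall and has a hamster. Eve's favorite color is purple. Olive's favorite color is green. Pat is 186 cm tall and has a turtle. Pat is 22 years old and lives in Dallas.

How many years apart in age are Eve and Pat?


21 vs 22, diff = 1

1


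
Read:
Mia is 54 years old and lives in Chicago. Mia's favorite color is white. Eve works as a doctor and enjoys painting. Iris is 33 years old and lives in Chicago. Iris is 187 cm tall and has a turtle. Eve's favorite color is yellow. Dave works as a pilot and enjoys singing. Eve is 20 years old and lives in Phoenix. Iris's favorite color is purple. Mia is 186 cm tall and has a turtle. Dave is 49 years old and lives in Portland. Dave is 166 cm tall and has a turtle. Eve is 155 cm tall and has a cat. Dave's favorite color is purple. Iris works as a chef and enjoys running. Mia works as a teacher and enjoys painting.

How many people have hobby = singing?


Count: 1

1


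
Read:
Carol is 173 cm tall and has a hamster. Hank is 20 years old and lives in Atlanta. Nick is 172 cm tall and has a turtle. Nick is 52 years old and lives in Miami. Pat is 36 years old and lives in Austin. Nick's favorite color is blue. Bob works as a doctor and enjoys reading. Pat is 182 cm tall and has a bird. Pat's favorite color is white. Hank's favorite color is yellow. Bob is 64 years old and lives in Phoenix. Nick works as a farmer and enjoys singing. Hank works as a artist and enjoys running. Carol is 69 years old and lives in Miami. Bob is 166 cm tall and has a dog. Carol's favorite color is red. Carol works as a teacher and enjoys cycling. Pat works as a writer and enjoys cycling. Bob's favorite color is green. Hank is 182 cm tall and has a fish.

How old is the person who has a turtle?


Person with turtle is Nick, age 52

52


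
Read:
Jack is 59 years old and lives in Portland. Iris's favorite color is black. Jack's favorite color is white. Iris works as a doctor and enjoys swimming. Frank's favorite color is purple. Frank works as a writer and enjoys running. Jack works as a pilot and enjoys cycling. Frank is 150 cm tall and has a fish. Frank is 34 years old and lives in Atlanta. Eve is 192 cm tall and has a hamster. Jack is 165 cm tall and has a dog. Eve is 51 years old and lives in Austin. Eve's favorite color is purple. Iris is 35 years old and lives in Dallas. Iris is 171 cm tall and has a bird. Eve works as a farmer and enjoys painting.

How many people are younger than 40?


Filter: 2

2


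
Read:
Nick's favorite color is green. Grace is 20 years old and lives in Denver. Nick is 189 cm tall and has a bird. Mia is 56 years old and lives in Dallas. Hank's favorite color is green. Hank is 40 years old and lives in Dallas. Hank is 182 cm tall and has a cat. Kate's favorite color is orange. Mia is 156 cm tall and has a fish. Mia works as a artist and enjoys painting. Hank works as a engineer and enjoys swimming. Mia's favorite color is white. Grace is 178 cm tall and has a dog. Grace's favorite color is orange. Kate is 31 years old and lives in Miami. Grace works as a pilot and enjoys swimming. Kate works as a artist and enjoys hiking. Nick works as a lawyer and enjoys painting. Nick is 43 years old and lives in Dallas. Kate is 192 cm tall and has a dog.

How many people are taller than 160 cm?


Taller than 160: 4

4


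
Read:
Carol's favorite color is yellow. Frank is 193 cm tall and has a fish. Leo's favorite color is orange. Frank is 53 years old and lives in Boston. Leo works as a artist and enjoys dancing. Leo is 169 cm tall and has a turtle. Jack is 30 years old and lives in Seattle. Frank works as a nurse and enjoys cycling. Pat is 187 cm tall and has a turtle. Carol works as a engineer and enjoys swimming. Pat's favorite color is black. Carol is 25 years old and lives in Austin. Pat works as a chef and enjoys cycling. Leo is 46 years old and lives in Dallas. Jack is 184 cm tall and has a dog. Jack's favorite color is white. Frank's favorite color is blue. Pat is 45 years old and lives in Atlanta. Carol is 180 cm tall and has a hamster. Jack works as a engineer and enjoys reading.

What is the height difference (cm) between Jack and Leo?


|184 - 169| = 15

15


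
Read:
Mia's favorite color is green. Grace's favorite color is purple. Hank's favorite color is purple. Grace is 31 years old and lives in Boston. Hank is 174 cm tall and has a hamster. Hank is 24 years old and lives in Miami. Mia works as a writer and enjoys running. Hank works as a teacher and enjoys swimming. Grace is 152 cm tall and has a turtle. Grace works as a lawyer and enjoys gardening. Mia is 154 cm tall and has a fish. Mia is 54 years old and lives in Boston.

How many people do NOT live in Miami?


Not in Miami: 2

2


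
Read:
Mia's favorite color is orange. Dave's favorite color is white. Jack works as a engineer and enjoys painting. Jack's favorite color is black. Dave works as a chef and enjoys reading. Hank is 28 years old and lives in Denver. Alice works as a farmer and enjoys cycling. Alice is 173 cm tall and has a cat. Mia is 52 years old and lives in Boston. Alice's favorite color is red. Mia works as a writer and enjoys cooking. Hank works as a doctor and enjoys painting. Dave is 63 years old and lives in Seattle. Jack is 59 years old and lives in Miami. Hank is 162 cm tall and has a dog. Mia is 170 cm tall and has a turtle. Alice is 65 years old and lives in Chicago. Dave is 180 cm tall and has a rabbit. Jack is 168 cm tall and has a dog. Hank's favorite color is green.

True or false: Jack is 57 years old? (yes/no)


Jack is actually 59. no

no


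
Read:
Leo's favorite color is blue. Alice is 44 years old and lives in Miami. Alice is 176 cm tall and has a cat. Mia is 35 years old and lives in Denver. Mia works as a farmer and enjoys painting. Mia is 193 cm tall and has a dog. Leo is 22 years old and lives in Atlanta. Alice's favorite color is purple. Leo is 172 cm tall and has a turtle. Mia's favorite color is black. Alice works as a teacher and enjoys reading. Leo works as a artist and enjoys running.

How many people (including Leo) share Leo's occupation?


Leo is a artist. Count = 1

1


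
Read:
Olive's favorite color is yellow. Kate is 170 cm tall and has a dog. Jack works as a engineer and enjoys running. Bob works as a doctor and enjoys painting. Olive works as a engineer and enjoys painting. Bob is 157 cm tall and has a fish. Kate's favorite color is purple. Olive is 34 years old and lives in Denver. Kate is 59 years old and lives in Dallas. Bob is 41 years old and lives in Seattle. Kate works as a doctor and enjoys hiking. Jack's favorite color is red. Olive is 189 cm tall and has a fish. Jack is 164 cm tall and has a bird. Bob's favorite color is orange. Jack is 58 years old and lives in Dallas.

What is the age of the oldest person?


Oldest: Kate at 59

59


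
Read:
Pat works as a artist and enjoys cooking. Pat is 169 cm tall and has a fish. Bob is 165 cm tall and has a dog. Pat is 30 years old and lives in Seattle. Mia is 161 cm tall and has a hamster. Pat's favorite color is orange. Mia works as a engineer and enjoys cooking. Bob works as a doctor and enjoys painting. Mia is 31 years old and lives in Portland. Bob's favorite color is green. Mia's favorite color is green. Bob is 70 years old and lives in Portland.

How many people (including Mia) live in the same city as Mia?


Mia lives in Portland. Count = 2

2


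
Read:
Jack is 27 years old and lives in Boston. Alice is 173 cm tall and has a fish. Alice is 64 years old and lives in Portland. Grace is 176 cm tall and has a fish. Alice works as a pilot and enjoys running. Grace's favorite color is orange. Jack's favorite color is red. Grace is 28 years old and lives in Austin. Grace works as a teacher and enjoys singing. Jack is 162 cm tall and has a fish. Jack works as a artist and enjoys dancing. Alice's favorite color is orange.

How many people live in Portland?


Count in Portland: 1

1


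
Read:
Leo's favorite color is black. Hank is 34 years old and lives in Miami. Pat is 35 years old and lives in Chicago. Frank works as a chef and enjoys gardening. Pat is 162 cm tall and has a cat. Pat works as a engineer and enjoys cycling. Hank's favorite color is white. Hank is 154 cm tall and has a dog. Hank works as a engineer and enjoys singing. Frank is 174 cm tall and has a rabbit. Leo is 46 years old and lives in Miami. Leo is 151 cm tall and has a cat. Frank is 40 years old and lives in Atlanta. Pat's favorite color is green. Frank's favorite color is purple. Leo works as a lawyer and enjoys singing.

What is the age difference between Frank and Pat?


|40 - 35| = 5

5


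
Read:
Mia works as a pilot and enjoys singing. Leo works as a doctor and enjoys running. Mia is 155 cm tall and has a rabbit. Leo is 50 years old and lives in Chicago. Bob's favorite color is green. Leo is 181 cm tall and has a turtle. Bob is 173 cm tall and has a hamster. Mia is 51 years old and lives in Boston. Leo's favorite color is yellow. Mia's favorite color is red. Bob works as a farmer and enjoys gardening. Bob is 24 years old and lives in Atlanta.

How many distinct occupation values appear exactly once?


Unique occupation values: 3

3


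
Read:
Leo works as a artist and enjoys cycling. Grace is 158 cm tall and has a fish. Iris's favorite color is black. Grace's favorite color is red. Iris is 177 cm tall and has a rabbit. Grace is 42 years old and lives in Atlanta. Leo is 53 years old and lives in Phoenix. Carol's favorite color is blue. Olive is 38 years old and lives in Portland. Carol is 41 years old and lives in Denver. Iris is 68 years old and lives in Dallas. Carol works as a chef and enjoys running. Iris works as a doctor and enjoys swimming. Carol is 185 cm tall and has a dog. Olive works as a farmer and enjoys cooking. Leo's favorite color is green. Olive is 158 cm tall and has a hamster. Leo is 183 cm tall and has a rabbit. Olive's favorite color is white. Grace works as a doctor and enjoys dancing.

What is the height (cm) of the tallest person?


Tallest: Carol at 185 cm

185


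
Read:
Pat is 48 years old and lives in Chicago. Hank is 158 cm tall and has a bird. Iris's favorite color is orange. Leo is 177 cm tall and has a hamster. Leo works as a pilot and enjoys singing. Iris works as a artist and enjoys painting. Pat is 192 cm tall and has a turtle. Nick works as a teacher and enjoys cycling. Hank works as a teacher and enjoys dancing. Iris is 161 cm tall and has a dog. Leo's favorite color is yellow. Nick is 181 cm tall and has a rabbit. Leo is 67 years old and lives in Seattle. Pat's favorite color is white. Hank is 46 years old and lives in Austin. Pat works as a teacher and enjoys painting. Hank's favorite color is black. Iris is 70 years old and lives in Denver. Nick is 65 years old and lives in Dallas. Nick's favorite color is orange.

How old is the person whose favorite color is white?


Person with favorite color=white is Pat, age 48

48


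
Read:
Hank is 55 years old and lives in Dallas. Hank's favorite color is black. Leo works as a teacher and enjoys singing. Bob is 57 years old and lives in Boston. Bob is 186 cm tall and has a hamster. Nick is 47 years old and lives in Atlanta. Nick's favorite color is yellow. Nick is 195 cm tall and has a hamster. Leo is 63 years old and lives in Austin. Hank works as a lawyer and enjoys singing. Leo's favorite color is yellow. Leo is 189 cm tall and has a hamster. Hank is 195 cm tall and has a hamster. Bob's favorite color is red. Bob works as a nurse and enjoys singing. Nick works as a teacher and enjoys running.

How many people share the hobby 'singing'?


Count: 3

3


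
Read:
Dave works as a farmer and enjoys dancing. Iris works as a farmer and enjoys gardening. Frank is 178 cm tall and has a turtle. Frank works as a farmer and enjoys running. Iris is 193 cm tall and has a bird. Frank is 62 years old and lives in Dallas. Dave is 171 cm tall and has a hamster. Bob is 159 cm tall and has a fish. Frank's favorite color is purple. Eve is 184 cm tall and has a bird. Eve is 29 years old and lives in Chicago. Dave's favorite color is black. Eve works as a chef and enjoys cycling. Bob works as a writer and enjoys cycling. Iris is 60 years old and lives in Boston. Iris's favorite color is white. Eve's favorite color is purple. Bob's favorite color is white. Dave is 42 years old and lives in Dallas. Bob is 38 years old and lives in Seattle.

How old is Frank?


Frank is 62 years old

62


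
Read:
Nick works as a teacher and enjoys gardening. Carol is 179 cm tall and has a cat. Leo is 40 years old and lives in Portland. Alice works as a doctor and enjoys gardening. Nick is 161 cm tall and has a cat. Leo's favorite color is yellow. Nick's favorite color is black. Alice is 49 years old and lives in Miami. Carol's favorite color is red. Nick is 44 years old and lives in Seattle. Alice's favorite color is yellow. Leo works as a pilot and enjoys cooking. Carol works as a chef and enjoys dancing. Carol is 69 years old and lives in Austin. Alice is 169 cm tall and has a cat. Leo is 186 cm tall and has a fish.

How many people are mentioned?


People: Carol, Nick, Leo, Alice. Count = 4

4


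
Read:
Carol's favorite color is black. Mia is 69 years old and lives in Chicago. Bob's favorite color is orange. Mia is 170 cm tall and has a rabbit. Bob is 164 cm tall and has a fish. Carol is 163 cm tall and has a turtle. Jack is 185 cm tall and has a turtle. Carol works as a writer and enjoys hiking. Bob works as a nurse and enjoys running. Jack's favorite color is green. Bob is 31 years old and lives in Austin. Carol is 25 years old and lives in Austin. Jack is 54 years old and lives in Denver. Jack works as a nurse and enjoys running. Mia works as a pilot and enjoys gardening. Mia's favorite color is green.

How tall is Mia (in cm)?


Mia is 170 cm tall

170
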